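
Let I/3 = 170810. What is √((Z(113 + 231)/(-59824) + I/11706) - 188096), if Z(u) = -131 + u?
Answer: I*√160112019852094613383/29179156 ≈ 433.65*I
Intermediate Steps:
I = 512430 (I = 3*170810 = 512430)
√((Z(113 + 231)/(-59824) + I/11706) - 188096) = √(((-131 + (113 + 231))/(-59824) + 512430/11706) - 188096) = √(((-131 + 344)*(-1/59824) + 512430*(1/11706)) - 188096) = √((213*(-1/59824) + 85405/1951) - 188096) = √((-213/59824 + 85405/1951) - 188096) = √(5108853157/116716624 - 188096) = √(-21948821254747/116716624) = I*√160112019852094613383/29179156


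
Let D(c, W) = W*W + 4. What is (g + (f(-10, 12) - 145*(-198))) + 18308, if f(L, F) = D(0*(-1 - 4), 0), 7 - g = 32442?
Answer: 14587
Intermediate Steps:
g = -32435 (g = 7 - 1*32442 = 7 - 32442 = -32435)
D(c, W) = 4 + W**2 (D(c, W) = W**2 + 4 = 4 + W**2)
f(L, F) = 4 (f(L, F) = 4 + 0**2 = 4 + 0 = 4)
(g + (f(-10, 12) - 145*(-198))) + 18308 = (-32435 + (4 - 145*(-198))) + 18308 = (-32435 + (4 + 28710)) + 18308 = (-32435 + 28714) + 18308 = -3721 + 18308 = 14587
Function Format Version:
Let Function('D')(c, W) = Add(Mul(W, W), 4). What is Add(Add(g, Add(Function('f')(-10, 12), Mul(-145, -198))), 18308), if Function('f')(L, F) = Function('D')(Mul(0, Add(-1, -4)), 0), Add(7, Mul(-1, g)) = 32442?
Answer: 14587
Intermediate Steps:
g = -32435 (g = Add(7, Mul(-1, 32442)) = Add(7, -32442) = -32435)
Function('D')(c, W) = Add(4, Pow(W, 2)) (Function('D')(c, W) = Add(Pow(W, 2), 4) = Add(4, Pow(W, 2)))
Function('f')(L, F) = 4 (Function('f')(L, F) = Add(4, Pow(0, 2)) = Add(4, 0) = 4)
Add(Add(g, Add(Function('f')(-10, 12), Mul(-145, -198))), 18308) = Add(Add(-32435, Add(4, Mul(-145, -198))), 18308) = Add(Add(-32435, Add(4, 28710)), 18308) = Add(Add(-32435, 28714), 18308) = Add(-3721, 18308) = 14587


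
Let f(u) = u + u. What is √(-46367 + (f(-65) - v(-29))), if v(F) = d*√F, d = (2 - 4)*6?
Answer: √(-46497 + 12*I*√29) ≈ 0.15 + 215.63*I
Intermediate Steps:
f(u) = 2*u
d = -12 (d = -2*6 = -12)
v(F) = -12*√F
√(-46367 + (f(-65) - v(-29))) = √(-46367 + (2*(-65) - (-12)*√(-29))) = √(-46367 + (-130 - (-12)*I*√29)) = √(-46367 + (-130 + 12*I*√29)) = √(-46497 + 12*I*√29)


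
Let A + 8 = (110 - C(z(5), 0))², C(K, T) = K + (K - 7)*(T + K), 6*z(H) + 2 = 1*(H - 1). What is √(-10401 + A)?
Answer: 2*√42730/9 ≈ 45.936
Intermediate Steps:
z(H) = -½ + H/6 (z(H) = -⅓ + (1*(H - 1))/6 = -⅓ + (1*(-1 + H))/6 = -⅓ + (-1 + H)/6 = -⅓ + (-⅙ + H/6) = -½ + H/6)
C(K, T) = K + (-7 + K)*(K + T)
A = 1013401/81 (A = -8 + (110 - ((-½ + (⅙)*5)² - 7*0 - 6*(-½ + (⅙)*5) + (-½ + (⅙)*5)*0))² = -8 + (110 - ((-½ + ⅚)² + 0 - 6*(-½ + ⅚) + (-½ + ⅚)*0))² = -8 + (110 - ((⅓)² + 0 - 6*⅓ + (⅓)*0))² = -8 + (110 - (⅑ + 0 - 2 + 0))² = -8 + (110 - 1*(-17/9))² = -8 + (110 + 17/9)² = -8 + (1007/9)² = -8 + 1014049/81 = 1013401/81 ≈ 12511.)
√(-10401 + A) = √(-10401 + 1013401/81) = √(170920/81) = 2*√42730/9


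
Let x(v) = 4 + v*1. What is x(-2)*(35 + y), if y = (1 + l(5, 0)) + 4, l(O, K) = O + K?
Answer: 90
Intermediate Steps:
l(O, K) = K + O
x(v) = 4 + v
y = 10 (y = (1 + (0 + 5)) + 4 = (1 + 5) + 4 = 6 + 4 = 10)
x(-2)*(35 + y) = (4 - 2)*(35 + 10) = 2*45 = 90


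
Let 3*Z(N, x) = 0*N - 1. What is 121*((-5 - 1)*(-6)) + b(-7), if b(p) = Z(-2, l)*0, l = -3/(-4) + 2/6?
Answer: 4356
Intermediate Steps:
l = 13/12 (l = -3*(-¼) + 2*(⅙) = ¾ + ⅓ = 13/12 ≈ 1.0833)
Z(N, x) = -⅓ (Z(N, x) = (0*N - 1)/3 = (0 - 1)/3 = (⅓)*(-1) = -⅓)
b(p) = 0 (b(p) = -⅓*0 = 0)
121*((-5 - 1)*(-6)) + b(-7) = 121*((-5 - 1)*(-6)) + 0 = 121*(-6*(-6)) + 0 = 121*36 + 0 = 4356 + 0 = 4356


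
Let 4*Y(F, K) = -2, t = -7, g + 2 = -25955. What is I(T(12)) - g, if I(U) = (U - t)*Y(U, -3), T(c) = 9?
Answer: 25949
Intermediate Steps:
g = -25957 (g = -2 - 25955 = -25957)
Y(F, K) = -1/2 (Y(F, K) = (1/4)*(-2) = -1/2)
I(U) = -7/2 - U/2 (I(U) = (U - 1*(-7))*(-1/2) = (U + 7)*(-1/2) = (7 + U)*(-1/2) = -7/2 - U/2)
I(T(12)) - g = (-7/2 - 1/2*9) - 1*(-25957) = (-7/2 - 9/2) + 25957 = -8 + 25957 = 25949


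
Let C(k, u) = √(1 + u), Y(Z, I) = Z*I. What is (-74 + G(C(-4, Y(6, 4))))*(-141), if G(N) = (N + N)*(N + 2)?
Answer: 564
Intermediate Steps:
Y(Z, I) = I*Z
G(N) = 2*N*(2 + N) (G(N) = (2*N)*(2 + N) = 2*N*(2 + N))
(-74 + G(C(-4, Y(6, 4))))*(-141) = (-74 + 2*√(1 + 4*6)*(2 + √(1 + 4*6)))*(-141) = (-74 + 2*√(1 + 24)*(2 + √(1 + 24)))*(-141) = (-74 + 2*√25*(2 + √25))*(-141) = (-74 + 2*5*(2 + 5))*(-141) = (-74 + 2*5*7)*(-141) = (-74 + 70)*(-141) = -4*(-141) = 564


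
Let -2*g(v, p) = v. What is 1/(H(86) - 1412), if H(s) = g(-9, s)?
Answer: -2/2815 ≈ -0.00071048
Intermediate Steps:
g(v, p) = -v/2
H(s) = 9/2 (H(s) = -1/2*(-9) = 9/2)
1/(H(86) - 1412) = 1/(9/2 - 1412) = 1/(-2815/2) = -2/2815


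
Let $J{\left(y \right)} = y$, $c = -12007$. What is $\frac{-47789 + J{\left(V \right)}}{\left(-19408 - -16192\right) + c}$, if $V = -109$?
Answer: $\frac{47898}{15223} \approx 3.1464$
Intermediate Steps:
$\frac{-47789 + J{\left(V \right)}}{\left(-19408 - -16192\right) + c} = \frac{-47789 - 109}{\left(-19408 - -16192\right) - 12007} = - \frac{47898}{\left(-19408 + 16192\right) - 12007} = - \frac{47898}{-3216 - 12007} = - \frac{47898}{-15223} = \left(-47898\right) \left(- \frac{1}{15223}\right) = \frac{47898}{15223}$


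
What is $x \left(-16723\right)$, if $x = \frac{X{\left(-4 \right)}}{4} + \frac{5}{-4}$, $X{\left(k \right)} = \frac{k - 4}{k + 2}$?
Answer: $\frac{16723}{4} \approx 4180.8$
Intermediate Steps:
$X{\left(k \right)} = \frac{-4 + k}{2 + k}$
$x = - \frac{1}{4}$ ($x = \frac{\frac{1}{2 - 4} \left(-4 - 4\right)}{4} + \frac{5}{-4} = \frac{1}{-2} \left(-8\right) \frac{1}{4} + 5 \left(- \frac{1}{4}\right) = \left(- \frac{1}{2}\right) \left(-8\right) \frac{1}{4} - \frac{5}{4} = 4 \cdot \frac{1}{4} - \frac{5}{4} = 1 - \frac{5}{4} = - \frac{1}{4} \approx -0.25$)
$x \left(-16723\right) = \left(- \frac{1}{4}\right) \left(-16723\right) = \frac{16723}{4}$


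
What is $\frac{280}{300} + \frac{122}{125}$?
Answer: $\frac{716}{375} \approx 1.9093$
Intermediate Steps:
$\frac{280}{300} + \frac{122}{125} = 280 \cdot \frac{1}{300} + 122 \cdot \frac{1}{125} = \frac{14}{15} + \frac{122}{125} = \frac{716}{375}$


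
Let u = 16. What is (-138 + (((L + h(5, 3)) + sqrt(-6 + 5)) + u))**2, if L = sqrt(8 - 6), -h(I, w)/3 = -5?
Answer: (-107 + I + sqrt(2))**2 ≈ 11147.0 - 211.2*I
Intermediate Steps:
h(I, w) = 15 (h(I, w) = -3*(-5) = 15)
L = sqrt(2) ≈ 1.4142
(-138 + (((L + h(5, 3)) + sqrt(-6 + 5)) + u))**2 = (-138 + (((sqrt(2) + 15) + sqrt(-6 + 5)) + 16))**2 = (-138 + (((15 + sqrt(2)) + sqrt(-1)) + 16))**2 = (-138 + (((15 + sqrt(2)) + I) + 16))**2 = (-138 + ((15 + I + sqrt(2)) + 16))**2 = (-138 + (31 + I + sqrt(2)))**2 = (-107 + I + sqrt(2))**2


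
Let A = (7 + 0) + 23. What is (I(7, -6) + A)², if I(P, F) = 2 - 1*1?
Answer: 961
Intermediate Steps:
I(P, F) = 1 (I(P, F) = 2 - 1 = 1)
A = 30 (A = 7 + 23 = 30)
(I(7, -6) + A)² = (1 + 30)² = 31² = 961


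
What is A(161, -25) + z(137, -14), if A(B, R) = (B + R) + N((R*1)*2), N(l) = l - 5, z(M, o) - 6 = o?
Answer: 73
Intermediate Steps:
z(M, o) = 6 + o
N(l) = -5 + l
A(B, R) = -5 + B + 3*R (A(B, R) = (B + R) + (-5 + (R*1)*2) = (B + R) + (-5 + R*2) = (B + R) + (-5 + 2*R) = -5 + B + 3*R)
A(161, -25) + z(137, -14) = (-5 + 161 + 3*(-25)) + (6 - 14) = (-5 + 161 - 75) - 8 = 81 - 8 = 73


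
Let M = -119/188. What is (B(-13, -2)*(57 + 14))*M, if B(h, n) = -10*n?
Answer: -42245/47 ≈ -898.83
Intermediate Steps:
M = -119/188 (M = -119*1/188 = -119/188 ≈ -0.63298)
(B(-13, -2)*(57 + 14))*M = ((-10*(-2))*(57 + 14))*(-119/188) = (20*71)*(-119/188) = 1420*(-119/188) = -42245/47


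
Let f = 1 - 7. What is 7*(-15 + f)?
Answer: -147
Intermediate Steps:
f = -6
7*(-15 + f) = 7*(-15 - 6) = 7*(-21) = -147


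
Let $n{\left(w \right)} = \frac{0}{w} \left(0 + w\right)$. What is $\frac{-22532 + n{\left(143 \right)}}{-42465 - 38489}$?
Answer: $\frac{11266}{40477} \approx 0.27833$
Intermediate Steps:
$n{\left(w \right)} = 0$ ($n{\left(w \right)} = 0 w = 0$)
$\frac{-22532 + n{\left(143 \right)}}{-42465 - 38489} = \frac{-22532 + 0}{-42465 - 38489} = - \frac{22532}{-80954} = \left(-22532\right) \left(- \frac{1}{80954}\right) = \frac{11266}{40477}$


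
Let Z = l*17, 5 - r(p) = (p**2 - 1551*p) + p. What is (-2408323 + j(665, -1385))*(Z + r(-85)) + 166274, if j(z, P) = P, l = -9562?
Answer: 726584961266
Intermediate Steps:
r(p) = 5 - p**2 + 1550*p (r(p) = 5 - ((p**2 - 1551*p) + p) = 5 - (p**2 - 1550*p) = 5 + (-p**2 + 1550*p) = 5 - p**2 + 1550*p)
Z = -162554 (Z = -9562*17 = -162554)
(-2408323 + j(665, -1385))*(Z + r(-85)) + 166274 = (-2408323 - 1385)*(-162554 + (5 - 1*(-85)**2 + 1550*(-85))) + 166274 = -2409708*(-162554 + (5 - 1*7225 - 131750)) + 166274 = -2409708*(-162554 + (5 - 7225 - 131750)) + 166274 = -2409708*(-162554 - 138970) + 166274 = -2409708*(-301524) + 166274 = 726584794992 + 166274 = 726584961266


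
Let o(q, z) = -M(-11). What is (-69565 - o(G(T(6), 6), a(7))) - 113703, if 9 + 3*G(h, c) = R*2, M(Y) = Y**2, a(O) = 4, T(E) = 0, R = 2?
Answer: -183147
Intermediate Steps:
G(h, c) = -5/3 (G(h, c) = -3 + (2*2)/3 = -3 + (1/3)*4 = -3 + 4/3 = -5/3)
o(q, z) = -121 (o(q, z) = -1*(-11)**2 = -1*121 = -121)
(-69565 - o(G(T(6), 6), a(7))) - 113703 = (-69565 - 1*(-121)) - 113703 = (-69565 + 121) - 113703 = -69444 - 113703 = -183147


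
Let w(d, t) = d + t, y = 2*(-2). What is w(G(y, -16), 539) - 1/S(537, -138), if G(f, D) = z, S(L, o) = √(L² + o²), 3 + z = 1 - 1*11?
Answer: 526 - √34157/102471 ≈ 526.00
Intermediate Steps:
y = -4
z = -13 (z = -3 + (1 - 1*11) = -3 + (1 - 11) = -3 - 10 = -13)
G(f, D) = -13
w(G(y, -16), 539) - 1/S(537, -138) = (-13 + 539) - 1/(√(537² + (-138)²)) = 526 - 1/(√(288369 + 19044)) = 526 - 1/(√307413) = 526 - 1/(3*√34157) = 526 - √34157/102471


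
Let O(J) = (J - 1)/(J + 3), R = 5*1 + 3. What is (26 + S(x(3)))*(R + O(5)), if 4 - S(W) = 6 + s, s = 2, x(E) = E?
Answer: 187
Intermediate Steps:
R = 8 (R = 5 + 3 = 8)
S(W) = -4 (S(W) = 4 - (6 + 2) = 4 - 1*8 = 4 - 8 = -4)
O(J) = (-1 + J)/(3 + J)
(26 + S(x(3)))*(R + O(5)) = (26 - 4)*(8 + (-1 + 5)/(3 + 5)) = 22*(8 + 4/8) = 22*(8 + (⅛)*4) = 22*(8 + ½) = 22*(17/2) = 187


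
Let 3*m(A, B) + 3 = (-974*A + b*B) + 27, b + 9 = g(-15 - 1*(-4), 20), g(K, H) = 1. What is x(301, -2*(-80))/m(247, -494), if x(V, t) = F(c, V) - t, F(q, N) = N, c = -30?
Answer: -423/236602 ≈ -0.0017878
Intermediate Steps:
b = -8 (b = -9 + 1 = -8)
x(V, t) = V - t
m(A, B) = 8 - 974*A/3 - 8*B/3 (m(A, B) = -1 + ((-974*A - 8*B) + 27)/3 = -1 + (27 - 974*A - 8*B)/3 = -1 + (9 - 974*A/3 - 8*B/3) = 8 - 974*A/3 - 8*B/3)
x(301, -2*(-80))/m(247, -494) = (301 - (-2)*(-80))/(8 - 974/3*247 - 8/3*(-494)) = (301 - 1*160)/(8 - 240578/3 + 3952/3) = (301 - 160)/(-236602/3) = 141*(-3/236602) = -423/236602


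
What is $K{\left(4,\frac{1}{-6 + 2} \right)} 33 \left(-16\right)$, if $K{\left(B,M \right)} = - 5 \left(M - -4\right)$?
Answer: $9900$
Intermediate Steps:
$K{\left(B,M \right)} = -20 - 5 M$ ($K{\left(B,M \right)} = - 5 \left(M + 4\right) = - 5 \left(4 + M\right) = -20 - 5 M$)
$K{\left(4,\frac{1}{-6 + 2} \right)} 33 \left(-16\right) = \left(-20 - \frac{5}{-6 + 2}\right) 33 \left(-16\right) = \left(-20 - \frac{5}{-4}\right) 33 \left(-16\right) = \left(-20 - - \frac{5}{4}\right) 33 \left(-16\right) = \left(-20 + \frac{5}{4}\right) 33 \left(-16\right) = \left(- \frac{75}{4}\right) 33 \left(-16\right) = \left(- \frac{2475}{4}\right) \left(-16\right) = 9900$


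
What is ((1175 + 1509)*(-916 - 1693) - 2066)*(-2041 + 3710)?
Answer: -11690714118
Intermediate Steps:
((1175 + 1509)*(-916 - 1693) - 2066)*(-2041 + 3710) = (2684*(-2609) - 2066)*1669 = (-7002556 - 2066)*1669 = -7004622*1669 = -11690714118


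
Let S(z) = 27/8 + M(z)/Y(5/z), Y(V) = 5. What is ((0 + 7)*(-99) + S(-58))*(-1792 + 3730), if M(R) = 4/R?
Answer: -775181589/580 ≈ -1.3365e+6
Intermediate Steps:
S(z) = 27/8 + 4/(5*z) (S(z) = 27/8 + (4/z)/5 = 27*(1/8) + (4/z)*(1/5) = 27/8 + 4/(5*z))
((0 + 7)*(-99) + S(-58))*(-1792 + 3730) = ((0 + 7)*(-99) + (1/40)*(32 + 135*(-58))/(-58))*(-1792 + 3730) = (7*(-99) + (1/40)*(-1/58)*(32 - 7830))*1938 = (-693 + (1/40)*(-1/58)*(-7798))*1938 = (-693 + 3899/1160)*1938 = -799981/1160*1938 = -775181589/580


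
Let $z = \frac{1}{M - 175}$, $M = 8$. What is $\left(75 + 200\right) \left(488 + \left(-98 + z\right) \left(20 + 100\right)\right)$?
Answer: $- \frac{517699600}{167} \approx -3.1 \cdot 10^{6}$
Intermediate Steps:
$z = - \frac{1}{167}$ ($z = \frac{1}{8 - 175} = \frac{1}{-167} = - \frac{1}{167} \approx -0.005988$)
$\left(75 + 200\right) \left(488 + \left(-98 + z\right) \left(20 + 100\right)\right) = \left(75 + 200\right) \left(488 + \left(-98 - \frac{1}{167}\right) \left(20 + 100\right)\right) = 275 \left(488 - \frac{1964040}{167}\right) = 275 \left(- \frac{1882544}{167}\right) = - \frac{517699600}{167}$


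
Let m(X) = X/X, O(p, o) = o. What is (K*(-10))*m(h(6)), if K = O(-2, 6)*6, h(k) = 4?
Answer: -360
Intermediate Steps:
m(X) = 1
K = 36 (K = 6*6 = 36)
(K*(-10))*m(h(6)) = (36*(-10))*1 = -360*1 = -360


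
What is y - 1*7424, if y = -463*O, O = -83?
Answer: 31005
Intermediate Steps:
y = 38429 (y = -463*(-83) = 38429)
y - 1*7424 = 38429 - 1*7424 = 38429 - 7424 = 31005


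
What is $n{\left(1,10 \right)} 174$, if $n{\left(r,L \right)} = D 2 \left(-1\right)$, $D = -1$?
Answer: $348$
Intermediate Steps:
$n{\left(r,L \right)} = 2$ ($n{\left(r,L \right)} = \left(-1\right) 2 \left(-1\right) = \left(-2\right) \left(-1\right) = 2$)
$n{\left(1,10 \right)} 174 = 2 \cdot 174 = 348$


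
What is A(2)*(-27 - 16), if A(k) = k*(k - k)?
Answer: 0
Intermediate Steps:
A(k) = 0 (A(k) = k*0 = 0)
A(2)*(-27 - 16) = 0*(-27 - 16) = 0*(-43) = 0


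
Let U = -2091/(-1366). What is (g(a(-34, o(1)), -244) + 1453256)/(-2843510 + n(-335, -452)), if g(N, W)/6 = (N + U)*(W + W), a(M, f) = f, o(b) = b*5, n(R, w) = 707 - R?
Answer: -244878376/485351411 ≈ -0.50454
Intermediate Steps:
U = 2091/1366 (U = -2091*(-1/1366) = 2091/1366 ≈ 1.5307)
o(b) = 5*b
g(N, W) = 12*W*(2091/1366 + N) (g(N, W) = 6*((N + 2091/1366)*(W + W)) = 6*((2091/1366 + N)*(2*W)) = 6*(2*W*(2091/1366 + N)) = 12*W*(2091/1366 + N))
(g(a(-34, o(1)), -244) + 1453256)/(-2843510 + n(-335, -452)) = ((6/683)*(-244)*(2091 + 1366*(5*1)) + 1453256)/(-2843510 + (707 - 1*(-335))) = ((6/683)*(-244)*(2091 + 1366*5) + 1453256)/(-2843510 + (707 + 335)) = ((6/683)*(-244)*(2091 + 6830) + 1453256)/(-2843510 + 1042) = ((6/683)*(-244)*8921 + 1453256)/(-2842468) = (-13060344/683 + 1453256)*(-1/2842468) = (979513504/683)*(-1/2842468) = -244878376/485351411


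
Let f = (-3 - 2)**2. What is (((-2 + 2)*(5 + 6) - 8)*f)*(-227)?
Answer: 45400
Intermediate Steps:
f = 25 (f = (-5)**2 = 25)
(((-2 + 2)*(5 + 6) - 8)*f)*(-227) = (((-2 + 2)*(5 + 6) - 8)*25)*(-227) = ((0*11 - 8)*25)*(-227) = ((0 - 8)*25)*(-227) = -8*25*(-227) = -200*(-227) = 45400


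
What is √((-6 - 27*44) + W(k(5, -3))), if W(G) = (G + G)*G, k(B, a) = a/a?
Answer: 2*I*√298 ≈ 34.525*I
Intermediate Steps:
k(B, a) = 1
W(G) = 2*G² (W(G) = (2*G)*G = 2*G²)
√((-6 - 27*44) + W(k(5, -3))) = √((-6 - 27*44) + 2*1²) = √((-6 - 1188) + 2*1) = √(-1194 + 2) = √(-1192) = 2*I*√298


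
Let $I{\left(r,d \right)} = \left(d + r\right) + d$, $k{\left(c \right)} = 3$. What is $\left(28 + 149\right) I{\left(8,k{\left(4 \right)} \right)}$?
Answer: $2478$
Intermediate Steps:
$I{\left(r,d \right)} = r + 2 d$
$\left(28 + 149\right) I{\left(8,k{\left(4 \right)} \right)} = \left(28 + 149\right) \left(8 + 2 \cdot 3\right) = 177 \left(8 + 6\right) = 177 \cdot 14 = 2478$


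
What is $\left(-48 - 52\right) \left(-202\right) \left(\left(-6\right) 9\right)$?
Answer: $-1090800$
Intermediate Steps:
$\left(-48 - 52\right) \left(-202\right) \left(\left(-6\right) 9\right) = \left(-100\right) \left(-202\right) \left(-54\right) = 20200 \left(-54\right) = -1090800$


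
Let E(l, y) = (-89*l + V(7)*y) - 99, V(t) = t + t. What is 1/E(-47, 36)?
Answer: 1/4588 ≈ 0.00021796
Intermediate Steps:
V(t) = 2*t
E(l, y) = -99 - 89*l + 14*y (E(l, y) = (-89*l + (2*7)*y) - 99 = (-89*l + 14*y) - 99 = -99 - 89*l + 14*y)
1/E(-47, 36) = 1/(-99 - 89*(-47) + 14*36) = 1/(-99 + 4183 + 504) = 1/4588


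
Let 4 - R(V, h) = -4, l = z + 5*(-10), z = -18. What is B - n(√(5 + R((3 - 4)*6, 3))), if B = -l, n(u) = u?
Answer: 68 - √13 ≈ 64.394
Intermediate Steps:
l = -68 (l = -18 + 5*(-10) = -18 - 50 = -68)
R(V, h) = 8 (R(V, h) = 4 - 1*(-4) = 4 + 4 = 8)
B = 68 (B = -1*(-68) = 68)
B - n(√(5 + R((3 - 4)*6, 3))) = 68 - √(5 + 8) = 68 - √13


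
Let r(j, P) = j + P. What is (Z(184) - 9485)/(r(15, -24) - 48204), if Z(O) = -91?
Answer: 1064/5357 ≈ 0.19862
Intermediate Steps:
r(j, P) = P + j
(Z(184) - 9485)/(r(15, -24) - 48204) = (-91 - 9485)/((-24 + 15) - 48204) = -9576/(-9 - 48204) = -9576/(-48213) = -9576*(-1/48213) = 1064/5357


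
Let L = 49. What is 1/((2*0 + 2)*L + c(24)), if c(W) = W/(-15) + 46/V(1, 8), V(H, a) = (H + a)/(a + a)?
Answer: 45/8018 ≈ 0.0056124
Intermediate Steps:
V(H, a) = (H + a)/(2*a) (V(H, a) = (H + a)/((2*a)) = (H + a)*(1/(2*a)) = (H + a)/(2*a))
c(W) = 736/9 - W/15 (c(W) = W/(-15) + 46/(((1/2)*(1 + 8)/8)) = W*(-1/15) + 46/(((1/2)*(1/8)*9)) = -W/15 + 46/(9/16) = -W/15 + 46*(16/9) = -W/15 + 736/9 = 736/9 - W/15)
1/((2*0 + 2)*L + c(24)) = 1/((2*0 + 2)*49 + (736/9 - 1/15*24)) = 1/((0 + 2)*49 + (736/9 - 8/5)) = 1/(2*49 + 3608/45) = 1/(98 + 3608/45) = 1/(8018/45) = 45/8018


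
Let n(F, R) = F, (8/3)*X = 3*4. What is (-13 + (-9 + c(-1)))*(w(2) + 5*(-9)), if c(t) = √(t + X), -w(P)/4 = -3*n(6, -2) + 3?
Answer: -330 + 15*√14/2 ≈ -301.94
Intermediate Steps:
X = 9/2 (X = 3*(3*4)/8 = (3/8)*12 = 9/2 ≈ 4.5000)
w(P) = 60 (w(P) = -4*(-3*6 + 3) = -4*(-18 + 3) = -4*(-15) = 60)
c(t) = √(9/2 + t) (c(t) = √(t + 9/2) = √(9/2 + t))
(-13 + (-9 + c(-1)))*(w(2) + 5*(-9)) = (-13 + (-9 + √(18 + 4*(-1))/2))*(60 + 5*(-9)) = (-13 + (-9 + √(18 - 4)/2))*(60 - 45) = (-13 + (-9 + √14/2))*15 = (-22 + √14/2)*15 = -330 + 15*√14/2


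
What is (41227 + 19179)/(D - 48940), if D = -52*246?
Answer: -30203/30866 ≈ -0.97852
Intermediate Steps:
D = -12792
(41227 + 19179)/(D - 48940) = (41227 + 19179)/(-12792 - 48940) = 60406/(-61732) = 60406*(-1/61732) = -30203/30866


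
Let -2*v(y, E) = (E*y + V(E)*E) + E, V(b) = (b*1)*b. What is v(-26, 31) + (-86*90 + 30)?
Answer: -22218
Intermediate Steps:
V(b) = b² (V(b) = b*b = b²)
v(y, E) = -E/2 - E³/2 - E*y/2 (v(y, E) = -((E*y + E²*E) + E)/2 = -((E*y + E³) + E)/2 = -((E³ + E*y) + E)/2 = -(E + E³ + E*y)/2 = -E/2 - E³/2 - E*y/2)
v(-26, 31) + (-86*90 + 30) = -½*31*(1 - 26 + 31²) + (-86*90 + 30) = -½*31*(1 - 26 + 961) + (-7740 + 30) = -½*31*936 - 7710 = -14508 - 7710 = -22218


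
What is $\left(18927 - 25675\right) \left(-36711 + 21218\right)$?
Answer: $104546764$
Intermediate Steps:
$\left(18927 - 25675\right) \left(-36711 + 21218\right) = \left(-6748\right) \left(-15493\right) = 104546764$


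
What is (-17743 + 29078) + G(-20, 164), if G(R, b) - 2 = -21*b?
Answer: 7893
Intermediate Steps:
G(R, b) = 2 - 21*b
(-17743 + 29078) + G(-20, 164) = (-17743 + 29078) + (2 - 21*164) = 11335 + (2 - 3444) = 11335 - 3442 = 7893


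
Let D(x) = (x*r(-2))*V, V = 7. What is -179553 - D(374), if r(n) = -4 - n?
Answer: -174317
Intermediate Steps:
D(x) = -14*x (D(x) = (x*(-4 - 1*(-2)))*7 = (x*(-4 + 2))*7 = (x*(-2))*7 = -2*x*7 = -14*x)
-179553 - D(374) = -179553 - (-14)*374 = -179553 - 1*(-5236) = -179553 + 5236 = -174317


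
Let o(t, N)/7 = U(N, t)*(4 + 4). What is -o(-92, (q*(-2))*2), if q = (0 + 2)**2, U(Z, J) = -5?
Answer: 280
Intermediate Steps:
q = 4 (q = 2**2 = 4)
o(t, N) = -280 (o(t, N) = 7*(-5*(4 + 4)) = 7*(-5*8) = 7*(-40) = -280)
-o(-92, (q*(-2))*2) = -1*(-280) = 280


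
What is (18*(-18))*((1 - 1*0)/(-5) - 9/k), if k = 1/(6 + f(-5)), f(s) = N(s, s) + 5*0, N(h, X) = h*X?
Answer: 452304/5 ≈ 90461.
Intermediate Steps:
N(h, X) = X*h
f(s) = s² (f(s) = s*s + 5*0 = s² + 0 = s²)
k = 1/31 (k = 1/(6 + (-5)²) = 1/(6 + 25) = 1/31 ≈ 0.032258)
(18*(-18))*((1 - 1*0)/(-5) - 9/k) = (18*(-18))*((1 - 1*0)/(-5) - 9/1/31) = -324*((1 + 0)*(-⅕) - 9*31) = -324*(1*(-⅕) - 279) = -324*(-⅕ - 279) = -324*(-1396/5) = 452304/5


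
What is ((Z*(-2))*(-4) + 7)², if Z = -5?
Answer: 1089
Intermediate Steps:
((Z*(-2))*(-4) + 7)² = (-5*(-2)*(-4) + 7)² = (10*(-4) + 7)² = (-40 + 7)² = (-33)² = 1089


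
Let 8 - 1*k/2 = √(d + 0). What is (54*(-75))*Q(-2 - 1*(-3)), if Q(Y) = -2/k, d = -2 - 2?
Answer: 8100/17 + 2025*I/17 ≈ 476.47 + 119.12*I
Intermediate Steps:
d = -4
k = 16 - 4*I (k = 16 - 2*√(-4 + 0) = 16 - 4*I ≈ 16.0 - 4.0*I)
Q(Y) = -(16 + 4*I)/136 (Q(Y) = -2*(16 + 4*I)/272 = -(16 + 4*I)/136)
(54*(-75))*Q(-2 - 1*(-3)) = (54*(-75))*(-2/17 - I/34) = -4050*(-2/17 - I/34) = 8100/17 + 2025*I/17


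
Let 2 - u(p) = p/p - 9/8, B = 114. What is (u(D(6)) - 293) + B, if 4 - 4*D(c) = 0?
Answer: -1415/8 ≈ -176.88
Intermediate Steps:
D(c) = 1 (D(c) = 1 - ¼*0 = 1 + 0 = 1)
u(p) = 17/8 (u(p) = 2 - (p/p - 9/8) = 2 - (1 - 9*⅛) = 2 - (1 - 9/8) = 2 - 1*(-⅛) = 2 + ⅛ = 17/8)
(u(D(6)) - 293) + B = (17/8 - 293) + 114 = -2327/8 + 114 = -1415/8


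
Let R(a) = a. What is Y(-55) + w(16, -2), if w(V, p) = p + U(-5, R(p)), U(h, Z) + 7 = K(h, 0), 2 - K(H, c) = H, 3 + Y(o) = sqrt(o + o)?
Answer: -5 + I*sqrt(110) ≈ -5.0 + 10.488*I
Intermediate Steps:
Y(o) = -3 + sqrt(2)*sqrt(o) (Y(o) = -3 + sqrt(o + o) = -3 + sqrt(2*o) = -3 + sqrt(2)*sqrt(o))
K(H, c) = 2 - H
U(h, Z) = -5 - h (U(h, Z) = -7 + (2 - h) = -5 - h)
w(V, p) = p (w(V, p) = p + (-5 - 1*(-5)) = p + (-5 + 5) = p + 0 = p)
Y(-55) + w(16, -2) = (-3 + sqrt(2)*sqrt(-55)) - 2 = (-3 + sqrt(2)*(I*sqrt(55))) - 2 = (-3 + I*sqrt(110)) - 2 = -5 + I*sqrt(110)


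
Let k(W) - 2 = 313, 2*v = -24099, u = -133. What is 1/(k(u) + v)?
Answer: -2/23469 ≈ -8.5219e-5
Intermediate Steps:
v = -24099/2 (v = (½)*(-24099) = -24099/2 ≈ -12050.)
k(W) = 315 (k(W) = 2 + 313 = 315)
1/(k(u) + v) = 1/(315 - 24099/2) = 1/(-23469/2) = -2/23469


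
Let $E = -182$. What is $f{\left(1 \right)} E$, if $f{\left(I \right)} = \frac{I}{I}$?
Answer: $-182$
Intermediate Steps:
$f{\left(I \right)} = 1$
$f{\left(1 \right)} E = 1 \left(-182\right) = -182$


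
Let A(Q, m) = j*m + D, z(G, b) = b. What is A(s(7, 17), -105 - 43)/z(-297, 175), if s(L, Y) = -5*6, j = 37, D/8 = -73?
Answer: -1212/35 ≈ -34.629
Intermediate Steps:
D = -584 (D = 8*(-73) = -584)
s(L, Y) = -30
A(Q, m) = -584 + 37*m (A(Q, m) = 37*m - 584 = -584 + 37*m)
A(s(7, 17), -105 - 43)/z(-297, 175) = (-584 + 37*(-105 - 43))/175 = (-584 + 37*(-148))*(1/175) = (-584 - 5476)*(1/175) = -6060*1/175 = -1212/35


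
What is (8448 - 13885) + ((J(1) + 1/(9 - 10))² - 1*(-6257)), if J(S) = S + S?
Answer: 821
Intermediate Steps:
J(S) = 2*S
(8448 - 13885) + ((J(1) + 1/(9 - 10))² - 1*(-6257)) = (8448 - 13885) + ((2*1 + 1/(9 - 10))² - 1*(-6257)) = -5437 + ((2 + 1/(-1))² + 6257) = -5437 + ((2 - 1)² + 6257) = -5437 + (1² + 6257) = -5437 + (1 + 6257) = -5437 + 6258 = 821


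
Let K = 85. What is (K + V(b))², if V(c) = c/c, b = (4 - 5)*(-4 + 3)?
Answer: 7396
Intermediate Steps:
b = 1 (b = -1*(-1) = 1)
V(c) = 1
(K + V(b))² = (85 + 1)² = 86² = 7396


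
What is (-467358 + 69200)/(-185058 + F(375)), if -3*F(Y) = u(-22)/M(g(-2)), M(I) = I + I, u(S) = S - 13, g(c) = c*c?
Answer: 9555792/4441357 ≈ 2.1515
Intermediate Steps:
g(c) = c²
u(S) = -13 + S
M(I) = 2*I
F(Y) = 35/24 (F(Y) = -(-13 - 22)/(3*(2*(-2)²)) = -(-35)/(3*(2*4)) = -(-35)/(3*8) = -⅓*(-35/8) = 35/24)
(-467358 + 69200)/(-185058 + F(375)) = (-467358 + 69200)/(-185058 + 35/24) = -398158/(-4441357/24) = -398158*(-24/4441357) = 9555792/4441357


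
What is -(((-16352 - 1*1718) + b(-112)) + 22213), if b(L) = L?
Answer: -4031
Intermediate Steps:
-(((-16352 - 1*1718) + b(-112)) + 22213) = -(((-16352 - 1*1718) - 112) + 22213) = -(((-16352 - 1718) - 112) + 22213) = -((-18070 - 112) + 22213) = -(-18182 + 22213) = -1*4031 = -4031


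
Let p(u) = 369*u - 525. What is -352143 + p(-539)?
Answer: -551559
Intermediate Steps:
p(u) = -525 + 369*u
-352143 + p(-539) = -352143 + (-525 + 369*(-539)) = -352143 + (-525 - 198891) = -352143 - 199416 = -551559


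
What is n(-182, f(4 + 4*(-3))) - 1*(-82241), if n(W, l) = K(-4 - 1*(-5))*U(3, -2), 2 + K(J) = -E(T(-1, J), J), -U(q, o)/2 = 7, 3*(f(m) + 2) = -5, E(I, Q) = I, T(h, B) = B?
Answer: 82283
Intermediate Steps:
f(m) = -11/3 (f(m) = -2 + (⅓)*(-5) = -2 - 5/3 = -11/3)
U(q, o) = -14 (U(q, o) = -2*7 = -14)
K(J) = -2 - J
n(W, l) = 42 (n(W, l) = (-2 - (-4 - 1*(-5)))*(-14) = (-2 - (-4 + 5))*(-14) = (-2 - 1*1)*(-14) = (-2 - 1)*(-14) = -3*(-14) = 42)
n(-182, f(4 + 4*(-3))) - 1*(-82241) = 42 - 1*(-82241) = 42 + 82241 = 82283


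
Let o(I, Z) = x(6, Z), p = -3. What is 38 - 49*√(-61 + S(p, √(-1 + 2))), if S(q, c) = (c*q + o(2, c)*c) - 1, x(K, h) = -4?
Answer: 38 - 49*I*√69 ≈ 38.0 - 407.02*I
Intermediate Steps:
o(I, Z) = -4
S(q, c) = -1 - 4*c + c*q (S(q, c) = (c*q - 4*c) - 1 = (-4*c + c*q) - 1 = -1 - 4*c + c*q)
38 - 49*√(-61 + S(p, √(-1 + 2))) = 38 - 49*√(-61 + (-1 - 4*√(-1 + 2) + √(-1 + 2)*(-3))) = 38 - 49*√(-61 + (-1 - 4*√1 + √1*(-3))) = 38 - 49*√(-61 + (-1 - 4*1 + 1*(-3))) = 38 - 49*√(-61 + (-1 - 4 - 3)) = 38 - 49*√(-61 - 8) = 38 - 49*I*√69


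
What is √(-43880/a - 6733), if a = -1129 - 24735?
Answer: 16*I*√274834097/3233 ≈ 82.045*I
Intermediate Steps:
a = -25864
√(-43880/a - 6733) = √(-43880/(-25864) - 6733) = √(-43880*(-1/25864) - 6733) = √(5485/3233 - 6733) = √(-21762304/3233) = 16*I*√274834097/3233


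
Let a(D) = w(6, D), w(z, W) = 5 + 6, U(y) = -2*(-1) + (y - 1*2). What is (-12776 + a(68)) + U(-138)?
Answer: -12903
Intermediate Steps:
U(y) = y (U(y) = 2 + (y - 2) = 2 + (-2 + y) = y)
w(z, W) = 11
a(D) = 11
(-12776 + a(68)) + U(-138) = (-12776 + 11) - 138 = -12765 - 138 = -12903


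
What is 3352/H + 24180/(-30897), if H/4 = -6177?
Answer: -6490798/7068547 ≈ -0.91826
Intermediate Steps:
H = -24708 (H = 4*(-6177) = -24708)
3352/H + 24180/(-30897) = 3352/(-24708) + 24180/(-30897) = 3352*(-1/24708) + 24180*(-1/30897) = -838/6177 - 8060/10299 = -6490798/7068547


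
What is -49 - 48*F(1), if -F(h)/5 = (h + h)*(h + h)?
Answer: 911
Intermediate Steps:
F(h) = -20*h**2 (F(h) = -5*(h + h)*(h + h) = -5*2*h*2*h = -20*h**2)
-49 - 48*F(1) = -49 - (-960)*1**2 = -49 - (-960) = -49 - 48*(-20) = -49 + 960 = 911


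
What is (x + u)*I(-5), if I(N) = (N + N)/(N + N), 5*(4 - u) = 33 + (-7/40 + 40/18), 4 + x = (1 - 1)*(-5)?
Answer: -12617/1800 ≈ -7.0094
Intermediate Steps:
x = -4 (x = -4 + (1 - 1)*(-5) = -4 + 0*(-5) = -4 + 0 = -4)
u = -5417/1800 (u = 4 - (33 + (-7/40 + 40/18))/5 = 4 - (33 + (-7*1/40 + 40*(1/18)))/5 = 4 - (33 + (-7/40 + 20/9))/5 = 4 - (33 + 737/360)/5 = 4 - ⅕*12617/360 = 4 - 12617/1800 = -5417/1800 ≈ -3.0094)
I(N) = 1 (I(N) = (2*N)/((2*N)) = (2*N)*(1/(2*N)) = 1)
(x + u)*I(-5) = (-4 - 5417/1800)*1 = -12617/1800*1 = -12617/1800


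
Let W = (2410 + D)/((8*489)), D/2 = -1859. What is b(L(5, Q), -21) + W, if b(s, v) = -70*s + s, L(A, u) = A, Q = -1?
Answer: -112579/326 ≈ -345.33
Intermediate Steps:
D = -3718 (D = 2*(-1859) = -3718)
b(s, v) = -69*s
W = -109/326 (W = (2410 - 3718)/((8*489)) = -1308/3912 = -1308*1/3912 = -109/326 ≈ -0.33436)
b(L(5, Q), -21) + W = -69*5 - 109/326 = -345 - 109/326 = -112579/326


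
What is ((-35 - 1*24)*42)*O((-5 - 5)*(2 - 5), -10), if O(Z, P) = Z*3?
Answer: -223020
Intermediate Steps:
O(Z, P) = 3*Z
((-35 - 1*24)*42)*O((-5 - 5)*(2 - 5), -10) = ((-35 - 1*24)*42)*(3*((-5 - 5)*(2 - 5))) = ((-35 - 24)*42)*(3*(-10*(-3))) = (-59*42)*(3*30) = -2478*90 = -223020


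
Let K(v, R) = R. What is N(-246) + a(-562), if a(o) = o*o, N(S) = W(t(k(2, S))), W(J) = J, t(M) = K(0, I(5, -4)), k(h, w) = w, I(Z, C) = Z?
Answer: 315849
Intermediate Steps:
t(M) = 5
N(S) = 5
a(o) = o**2
N(-246) + a(-562) = 5 + (-562)**2 = 5 + 315844 = 315849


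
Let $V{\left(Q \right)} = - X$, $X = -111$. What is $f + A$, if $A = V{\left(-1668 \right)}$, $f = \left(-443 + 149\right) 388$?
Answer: $-113961$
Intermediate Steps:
$V{\left(Q \right)} = 111$ ($V{\left(Q \right)} = \left(-1\right) \left(-111\right) = 111$)
$f = -114072$ ($f = \left(-294\right) 388 = -114072$)
$A = 111$
$f + A = -114072 + 111 = -113961$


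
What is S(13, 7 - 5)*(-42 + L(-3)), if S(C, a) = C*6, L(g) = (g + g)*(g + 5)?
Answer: -4212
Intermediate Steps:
L(g) = 2*g*(5 + g) (L(g) = (2*g)*(5 + g) = 2*g*(5 + g))
S(C, a) = 6*C
S(13, 7 - 5)*(-42 + L(-3)) = (6*13)*(-42 + 2*(-3)*(5 - 3)) = 78*(-42 + 2*(-3)*2) = 78*(-42 - 12) = 78*(-54) = -4212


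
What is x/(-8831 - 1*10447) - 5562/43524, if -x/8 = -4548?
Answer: -5218523/2589678 ≈ -2.0151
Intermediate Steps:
x = 36384 (x = -8*(-4548) = 36384)
x/(-8831 - 1*10447) - 5562/43524 = 36384/(-8831 - 1*10447) - 5562/43524 = 36384/(-8831 - 10447) - 5562*1/43524 = 36384/(-19278) - 103/806 = 36384*(-1/19278) - 103/806 = -6064/3213 - 103/806 = -5218523/2589678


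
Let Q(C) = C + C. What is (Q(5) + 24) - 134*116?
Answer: -15510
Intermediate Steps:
Q(C) = 2*C
(Q(5) + 24) - 134*116 = (2*5 + 24) - 134*116 = (10 + 24) - 15544 = 34 - 15544 = -15510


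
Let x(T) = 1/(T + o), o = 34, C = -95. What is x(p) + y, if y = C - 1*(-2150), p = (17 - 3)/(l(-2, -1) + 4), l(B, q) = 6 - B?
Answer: 433611/211 ≈ 2055.0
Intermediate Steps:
p = 7/6 (p = (17 - 3)/((6 - 1*(-2)) + 4) = 14/((6 + 2) + 4) = 14/(8 + 4) = 14/12 = 14*(1/12) = 7/6 ≈ 1.1667)
x(T) = 1/(34 + T) (x(T) = 1/(T + 34) = 1/(34 + T))
y = 2055 (y = -95 - 1*(-2150) = -95 + 2150 = 2055)
x(p) + y = 1/(34 + 7/6) + 2055 = 1/(211/6) + 2055 = 6/211 + 2055 = 433611/211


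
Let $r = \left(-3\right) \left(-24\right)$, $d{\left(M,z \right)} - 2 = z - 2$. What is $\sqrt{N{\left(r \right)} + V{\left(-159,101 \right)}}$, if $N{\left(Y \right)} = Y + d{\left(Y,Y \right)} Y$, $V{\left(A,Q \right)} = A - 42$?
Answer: $\sqrt{5055} \approx 71.099$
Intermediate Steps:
$d{\left(M,z \right)} = z$ ($d{\left(M,z \right)} = 2 + \left(z - 2\right) = 2 + \left(-2 + z\right) = z$)
$V{\left(A,Q \right)} = -42 + A$
$r = 72$
$N{\left(Y \right)} = Y + Y^{2}$ ($N{\left(Y \right)} = Y + Y Y = Y + Y^{2}$)
$\sqrt{N{\left(r \right)} + V{\left(-159,101 \right)}} = \sqrt{72 \left(1 + 72\right) - 201} = \sqrt{72 \cdot 73 - 201} = \sqrt{5256 - 201} = \sqrt{5055}$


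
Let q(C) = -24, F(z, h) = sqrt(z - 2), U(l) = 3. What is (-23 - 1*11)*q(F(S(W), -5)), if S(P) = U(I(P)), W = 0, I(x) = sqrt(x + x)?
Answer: 816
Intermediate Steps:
I(x) = sqrt(2)*sqrt(x) (I(x) = sqrt(2*x) = sqrt(2)*sqrt(x))
S(P) = 3
F(z, h) = sqrt(-2 + z)
(-23 - 1*11)*q(F(S(W), -5)) = (-23 - 1*11)*(-24) = (-23 - 11)*(-24) = -34*(-24) = 816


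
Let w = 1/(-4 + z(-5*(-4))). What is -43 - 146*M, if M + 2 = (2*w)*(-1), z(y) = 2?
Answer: 103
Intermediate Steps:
w = -½ (w = 1/(-4 + 2) = 1/(-2) = -½ ≈ -0.50000)
M = -1 (M = -2 + (2*(-½))*(-1) = -2 - 1*(-1) = -2 + 1 = -1)
-43 - 146*M = -43 - 146*(-1) = -43 + 146 = 103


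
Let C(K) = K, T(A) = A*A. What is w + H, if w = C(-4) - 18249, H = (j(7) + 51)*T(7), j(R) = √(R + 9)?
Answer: -15558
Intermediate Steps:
T(A) = A²
j(R) = √(9 + R)
H = 2695 (H = (√(9 + 7) + 51)*7² = (√16 + 51)*49 = (4 + 51)*49 = 55*49 = 2695)
w = -18253 (w = -4 - 18249 = -18253)
w + H = -18253 + 2695 = -15558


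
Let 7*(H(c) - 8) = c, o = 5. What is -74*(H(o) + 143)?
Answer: -78588/7 ≈ -11227.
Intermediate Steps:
H(c) = 8 + c/7
-74*(H(o) + 143) = -74*((8 + (⅐)*5) + 143) = -74*((8 + 5/7) + 143) = -74*(61/7 + 143) = -74*1062/7 = -78588/7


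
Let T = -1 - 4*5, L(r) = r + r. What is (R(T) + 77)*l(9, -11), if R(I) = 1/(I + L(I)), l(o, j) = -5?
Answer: -24250/63 ≈ -384.92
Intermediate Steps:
L(r) = 2*r
T = -21 (T = -1 - 20 = -21)
R(I) = 1/(3*I) (R(I) = 1/(I + 2*I) = 1/(3*I))
(R(T) + 77)*l(9, -11) = ((⅓)/(-21) + 77)*(-5) = ((⅓)*(-1/21) + 77)*(-5) = (-1/63 + 77)*(-5) = (4850/63)*(-5) = -24250/63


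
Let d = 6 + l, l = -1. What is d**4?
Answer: 625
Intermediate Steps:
d = 5 (d = 6 - 1 = 5)
d**4 = 5**4 = 625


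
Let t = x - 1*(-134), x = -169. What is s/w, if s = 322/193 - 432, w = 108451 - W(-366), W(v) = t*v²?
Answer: -83054/925803823 ≈ -8.9710e-5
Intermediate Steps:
t = -35 (t = -169 - 1*(-134) = -169 + 134 = -35)
W(v) = -35*v²
w = 4796911 (w = 108451 - (-35)*(-366)² = 108451 - (-35)*133956 = 108451 - 1*(-4688460) = 108451 + 4688460 = 4796911)
s = -83054/193 (s = (1/193)*322 - 432 = 322/193 - 432 = -83054/193 ≈ -430.33)
s/w = -83054/193/4796911 = -83054/193*1/4796911 = -83054/925803823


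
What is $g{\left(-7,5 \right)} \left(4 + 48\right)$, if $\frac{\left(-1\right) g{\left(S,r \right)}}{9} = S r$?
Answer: $16380$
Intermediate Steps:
$g{\left(S,r \right)} = - 9 S r$
$g{\left(-7,5 \right)} \left(4 + 48\right) = \left(-9\right) \left(-7\right) 5 \left(4 + 48\right) = 315 \cdot 52 = 16380$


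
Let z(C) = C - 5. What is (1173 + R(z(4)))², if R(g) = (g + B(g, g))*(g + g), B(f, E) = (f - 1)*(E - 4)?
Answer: 1334025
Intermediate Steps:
B(f, E) = (-1 + f)*(-4 + E)
z(C) = -5 + C
R(g) = 2*g*(4 + g² - 4*g) (R(g) = (g + (4 - g - 4*g + g*g))*(g + g) = (g + (4 - g - 4*g + g²))*(2*g) = (g + (4 + g² - 5*g))*(2*g) = (4 + g² - 4*g)*(2*g) = 2*g*(4 + g² - 4*g))
(1173 + R(z(4)))² = (1173 + 2*(-5 + 4)*(4 + (-5 + 4)² - 4*(-5 + 4)))² = (1173 + 2*(-1)*(4 + (-1)² - 4*(-1)))² = (1173 + 2*(-1)*(4 + 1 + 4))² = (1173 + 2*(-1)*9)² = (1173 - 18)² = 1155² = 1334025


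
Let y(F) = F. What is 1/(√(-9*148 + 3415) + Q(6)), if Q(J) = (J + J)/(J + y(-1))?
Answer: -60/51931 + 25*√2083/51931 ≈ 0.020816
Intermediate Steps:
Q(J) = 2*J/(-1 + J) (Q(J) = (J + J)/(J - 1) = (2*J)/(-1 + J) = 2*J/(-1 + J))
1/(√(-9*148 + 3415) + Q(6)) = 1/(√(-9*148 + 3415) + 2*6/(-1 + 6)) = 1/(√(-1332 + 3415) + 2*6/5) = 1/(√2083 + 2*6*(⅕)) = 1/(√2083 + 12/5) = 1/(12/5 + √2083)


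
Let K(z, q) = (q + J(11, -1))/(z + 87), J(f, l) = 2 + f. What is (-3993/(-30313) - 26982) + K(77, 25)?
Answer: -67067336639/2485666 ≈ -26982.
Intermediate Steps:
K(z, q) = (13 + q)/(87 + z) (K(z, q) = (q + (2 + 11))/(z + 87) = (q + 13)/(87 + z) = (13 + q)/(87 + z))
(-3993/(-30313) - 26982) + K(77, 25) = (-3993/(-30313) - 26982) + (13 + 25)/(87 + 77) = (-3993*(-1/30313) - 26982) + 38/164 = (3993/30313 - 26982) + (1/164)*38 = -817901373/30313 + 19/82 = -67067336639/2485666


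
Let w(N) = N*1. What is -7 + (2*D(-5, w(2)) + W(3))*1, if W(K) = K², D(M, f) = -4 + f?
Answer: -2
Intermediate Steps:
w(N) = N
-7 + (2*D(-5, w(2)) + W(3))*1 = -7 + (2*(-4 + 2) + 3²)*1 = -7 + (2*(-2) + 9)*1 = -7 + (-4 + 9)*1 = -7 + 5*1 = -7 + 5 = -2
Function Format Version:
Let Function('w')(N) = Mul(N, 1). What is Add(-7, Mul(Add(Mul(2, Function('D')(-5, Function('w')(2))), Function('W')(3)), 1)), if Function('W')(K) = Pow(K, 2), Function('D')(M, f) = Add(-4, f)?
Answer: -2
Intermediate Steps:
Function('w')(N) = N
Add(-7, Mul(Add(Mul(2, Function('D')(-5, Function('w')(2))), Function('W')(3)), 1)) = Add(-7, Mul(Add(Mul(2, Add(-4, 2)), Pow(3, 2)), 1)) = Add(-7, Mul(Add(Mul(2, -2), 9), 1)) = Add(-7, Mul(Add(-4, 9), 1)) = Add(-7, Mul(5, 1)) = Add(-7, 5) = -2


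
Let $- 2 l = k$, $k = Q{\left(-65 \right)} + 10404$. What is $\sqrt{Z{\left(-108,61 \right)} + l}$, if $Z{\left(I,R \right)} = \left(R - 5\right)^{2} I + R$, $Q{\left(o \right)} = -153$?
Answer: $\frac{i \sqrt{1375010}}{2} \approx 586.3 i$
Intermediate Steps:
$Z{\left(I,R \right)} = R + I \left(-5 + R\right)^{2}$ ($Z{\left(I,R \right)} = \left(-5 + R\right)^{2} I + R = I \left(-5 + R\right)^{2} + R = R + I \left(-5 + R\right)^{2}$)
$k = 10251$ ($k = -153 + 10404 = 10251$)
$l = - \frac{10251}{2}$ ($l = \left(- \frac{1}{2}\right) 10251 = - \frac{10251}{2} \approx -5125.5$)
$\sqrt{Z{\left(-108,61 \right)} + l} = \sqrt{\left(61 - 108 \left(-5 + 61\right)^{2}\right) - \frac{10251}{2}} = \sqrt{\left(61 - 108 \cdot 56^{2}\right) - \frac{10251}{2}} = \sqrt{\left(61 - 338688\right) - \frac{10251}{2}} = \sqrt{-338627 - \frac{10251}{2}} = \sqrt{- \frac{687505}{2}} = \frac{i \sqrt{1375010}}{2}$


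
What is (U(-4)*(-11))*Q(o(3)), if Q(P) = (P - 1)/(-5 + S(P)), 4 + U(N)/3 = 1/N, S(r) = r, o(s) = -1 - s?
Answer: 935/12 ≈ 77.917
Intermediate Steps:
U(N) = -12 + 3/N
Q(P) = (-1 + P)/(-5 + P) (Q(P) = (P - 1)/(-5 + P) = (-1 + P)/(-5 + P))
(U(-4)*(-11))*Q(o(3)) = ((-12 + 3/(-4))*(-11))*((-1 + (-1 - 1*3))/(-5 + (-1 - 1*3))) = ((-12 + 3*(-¼))*(-11))*((-1 + (-1 - 3))/(-5 + (-1 - 3))) = ((-12 - ¾)*(-11))*((-1 - 4)/(-5 - 4)) = (-51/4*(-11))*(-5/(-9)) = 561*(-⅑*(-5))/4 = (561/4)*(5/9) = 935/12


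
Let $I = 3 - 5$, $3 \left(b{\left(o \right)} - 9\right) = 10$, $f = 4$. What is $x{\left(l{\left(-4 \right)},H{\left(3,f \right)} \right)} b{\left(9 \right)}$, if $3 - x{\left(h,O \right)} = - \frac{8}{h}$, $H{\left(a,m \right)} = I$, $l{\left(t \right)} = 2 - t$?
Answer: $\frac{481}{9} \approx 53.444$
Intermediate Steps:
$b{\left(o \right)} = \frac{37}{3}$ ($b{\left(o \right)} = 9 + \frac{1}{3} \cdot 10 = 9 + \frac{10}{3} = \frac{37}{3}$)
$I = -2$
$H{\left(a,m \right)} = -2$
$x{\left(h,O \right)} = 3 + \frac{8}{h}$ ($x{\left(h,O \right)} = 3 - - \frac{8}{h} = 3 + \frac{8}{h}$)
$x{\left(l{\left(-4 \right)},H{\left(3,f \right)} \right)} b{\left(9 \right)} = \left(3 + \frac{8}{2 - -4}\right) \frac{37}{3} = \left(3 + \frac{8}{2 + 4}\right) \frac{37}{3} = \left(3 + \frac{8}{6}\right) \frac{37}{3} = \left(3 + 8 \cdot \frac{1}{6}\right) \frac{37}{3} = \left(3 + \frac{4}{3}\right) \frac{37}{3} = \frac{13}{3} \cdot \frac{37}{3} = \frac{481}{9}$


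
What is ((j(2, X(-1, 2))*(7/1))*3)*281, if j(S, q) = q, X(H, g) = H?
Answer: -5901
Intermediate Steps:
((j(2, X(-1, 2))*(7/1))*3)*281 = (-7/1*3)*281 = (-7*3)*281 = (-1*7*3)*281 = -7*3*281 = -21*281 = -5901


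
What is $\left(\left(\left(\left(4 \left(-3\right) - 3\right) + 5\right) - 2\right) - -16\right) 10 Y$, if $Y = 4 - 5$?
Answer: $-40$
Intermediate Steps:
$Y = -1$ ($Y = 4 - 5 = -1$)
$\left(\left(\left(\left(4 \left(-3\right) - 3\right) + 5\right) - 2\right) - -16\right) 10 Y = \left(\left(\left(\left(4 \left(-3\right) - 3\right) + 5\right) - 2\right) - -16\right) 10 \left(-1\right) = \left(\left(\left(\left(-12 - 3\right) + 5\right) - 2\right) + 16\right) 10 \left(-1\right) = \left(\left(\left(-15 + 5\right) - 2\right) + 16\right) 10 \left(-1\right) = \left(\left(-10 - 2\right) + 16\right) 10 \left(-1\right) = \left(-12 + 16\right) 10 \left(-1\right) = 4 \cdot 10 \left(-1\right) = 40 \left(-1\right) = -40$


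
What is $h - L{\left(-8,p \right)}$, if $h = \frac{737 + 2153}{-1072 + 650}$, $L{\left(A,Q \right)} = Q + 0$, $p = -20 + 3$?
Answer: $\frac{2142}{211} \approx 10.152$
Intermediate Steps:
$p = -17$
$L{\left(A,Q \right)} = Q$
$h = - \frac{1445}{211}$ ($h = \frac{2890}{-422} = 2890 \left(- \frac{1}{422}\right) = - \frac{1445}{211} \approx -6.8483$)
$h - L{\left(-8,p \right)} = - \frac{1445}{211} - -17 = - \frac{1445}{211} + 17 = \frac{2142}{211}$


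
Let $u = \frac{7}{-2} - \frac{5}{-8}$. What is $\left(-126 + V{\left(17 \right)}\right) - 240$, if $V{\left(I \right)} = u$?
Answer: $- \frac{2951}{8} \approx -368.88$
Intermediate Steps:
$u = - \frac{23}{8}$ ($u = 7 \left(- \frac{1}{2}\right) - - \frac{5}{8} = - \frac{7}{2} + \frac{5}{8} = - \frac{23}{8} \approx -2.875$)
$V{\left(I \right)} = - \frac{23}{8}$
$\left(-126 + V{\left(17 \right)}\right) - 240 = \left(-126 - \frac{23}{8}\right) - 240 = - \frac{1031}{8} - 240 = - \frac{2951}{8}$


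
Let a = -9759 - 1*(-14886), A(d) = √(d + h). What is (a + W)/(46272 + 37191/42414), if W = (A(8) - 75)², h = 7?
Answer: 152223846/654205933 - 2120700*√15/654205933 ≈ 0.22013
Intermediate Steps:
A(d) = √(7 + d) (A(d) = √(d + 7) = √(7 + d))
W = (-75 + √15)² (W = (√(7 + 8) - 75)² = (√15 - 75)² = (-75 + √15)² ≈ 5059.1)
a = 5127 (a = -9759 + 14886 = 5127)
(a + W)/(46272 + 37191/42414) = (5127 + (75 - √15)²)/(46272 + 37191/42414) = (5127 + (75 - √15)²)/(46272 + 37191*(1/42414)) = (5127 + (75 - √15)²)/(46272 + 12397/14138) = (5127 + (75 - √15)²)/(654205933/14138) = (5127 + (75 - √15)²)*(14138/654205933) = 72485526/654205933 + 14138*(75 - √15)²/654205933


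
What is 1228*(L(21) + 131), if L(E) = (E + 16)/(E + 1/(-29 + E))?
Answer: 27228444/167 ≈ 1.6304e+5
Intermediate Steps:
L(E) = (16 + E)/(E + 1/(-29 + E))
1228*(L(21) + 131) = 1228*((-464 + 21**2 - 13*21)/(1 + 21**2 - 29*21) + 131) = 1228*((-464 + 441 - 273)/(1 + 441 - 609) + 131) = 1228*(-296/(-167) + 131) = 1228*(-1/167*(-296) + 131) = 1228*(296/167 + 131) = 1228*(22173/167) = 27228444/167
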